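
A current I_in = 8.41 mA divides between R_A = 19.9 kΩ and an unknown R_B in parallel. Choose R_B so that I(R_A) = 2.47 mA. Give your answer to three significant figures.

The fraction through R_A equals R_B/(R_A+R_B).
2.47/8.41 = R_B/(R_A + R_B) → R_B = R_A · (0.2937)/(1 − 0.2937) = 19.9 × 0.4158 = 8.275 kΩ.

R_B ≈ 8.27 kΩ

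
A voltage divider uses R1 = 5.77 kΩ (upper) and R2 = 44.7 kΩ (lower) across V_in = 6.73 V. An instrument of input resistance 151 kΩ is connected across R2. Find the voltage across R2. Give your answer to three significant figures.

The load sits in parallel with R2, giving an effective lower resistance R2' = R2·R_L/(R2+R_L) = 34.49 kΩ.
Now apply the divider: V_out = 6.73 × 0.8567 = 5.765 V.

V_out ≈ 5.77 V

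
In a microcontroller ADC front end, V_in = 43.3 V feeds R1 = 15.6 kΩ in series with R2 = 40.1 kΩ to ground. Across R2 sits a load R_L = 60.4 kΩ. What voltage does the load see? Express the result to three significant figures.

V_out ≈ 26.3 V

The load sits in parallel with R2, giving an effective lower resistance R2' = R2·R_L/(R2+R_L) = 24.10 kΩ.
Then V_out = V_in · R2'/(R1 + R2') = 43.3 × 24.10/39.70 = 26.29 V.
(Unloaded it would be 31.2 V; the load pulls it down.)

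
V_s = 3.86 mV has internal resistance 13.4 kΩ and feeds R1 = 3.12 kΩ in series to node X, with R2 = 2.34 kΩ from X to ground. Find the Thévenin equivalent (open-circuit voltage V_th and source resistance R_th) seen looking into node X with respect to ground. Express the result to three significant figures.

R1' = 13.4 + 3.12 = 16.52 kΩ (source resistance + R1).
V_th is the unloaded tap voltage: V_s · R2/(R1'+R2) = 3.86 × 0.1241 = 0.4789 mV.
With V_s suppressed (replaced by a short), R_th = R1' ‖ R2 = (16.52 × 2.34)/(16.52 + 2.34) = 2.050 kΩ.

V_th ≈ 0.479 mV, R_th ≈ 2.05 kΩ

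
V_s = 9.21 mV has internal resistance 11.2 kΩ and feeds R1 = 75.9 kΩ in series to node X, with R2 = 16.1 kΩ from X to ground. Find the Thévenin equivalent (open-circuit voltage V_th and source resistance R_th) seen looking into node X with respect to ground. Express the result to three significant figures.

R1' = 11.2 + 75.9 = 87.10 kΩ (source resistance + R1).
With X open, the divider is unloaded: V_th = 9.21 × 16.1/103.2 = 1.437 mV.
Looking into X with the source shorted: R_th = R1'·R2/(R1'+R2) = 87.10 × 16.1/103.2 = 13.59 kΩ.

V_th ≈ 1.44 mV, R_th ≈ 13.6 kΩ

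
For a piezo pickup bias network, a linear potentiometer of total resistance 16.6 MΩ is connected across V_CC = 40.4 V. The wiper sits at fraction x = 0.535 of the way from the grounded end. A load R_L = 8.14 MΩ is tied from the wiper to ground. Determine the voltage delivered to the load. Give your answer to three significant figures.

V_out ≈ 14.3 V

The pot divides into 7.719 MΩ above the wiper and 8.881 MΩ below.
(x·R_p) ‖ R_L = 4.247 MΩ.
Then V_out = V_CC · 4.247/(7.719 + 4.247) = 14.34 V.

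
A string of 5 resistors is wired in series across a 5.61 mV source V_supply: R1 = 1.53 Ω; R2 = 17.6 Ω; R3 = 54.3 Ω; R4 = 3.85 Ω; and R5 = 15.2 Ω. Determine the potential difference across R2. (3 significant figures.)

V ≈ 1.07 mV

Series total: ΣR = 1.53 + 17.6 + 54.3 + 3.85 + 15.2 = 92.48 Ω.
V = V_supply · R/ΣR = 5.61 × 0.1903 = 1.068 mV.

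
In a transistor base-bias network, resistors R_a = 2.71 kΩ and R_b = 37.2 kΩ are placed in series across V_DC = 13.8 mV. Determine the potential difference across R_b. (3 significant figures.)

V ≈ 12.9 mV

Total series resistance ΣR = 2.71 + 37.2 = 39.91 kΩ.
V = V_DC · R/ΣR = 13.8 × 0.9321 = 12.86 mV.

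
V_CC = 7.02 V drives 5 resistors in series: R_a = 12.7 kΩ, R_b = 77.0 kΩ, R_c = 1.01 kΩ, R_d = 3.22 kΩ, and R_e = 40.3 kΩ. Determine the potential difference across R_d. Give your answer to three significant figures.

ΣR = 12.7 + 77.0 + 1.01 + 3.22 + 40.3 = 134.2 kΩ.
V = V_CC · R/ΣR = 7.02 × 0.02399 = 0.1684 V.

V ≈ 0.168 V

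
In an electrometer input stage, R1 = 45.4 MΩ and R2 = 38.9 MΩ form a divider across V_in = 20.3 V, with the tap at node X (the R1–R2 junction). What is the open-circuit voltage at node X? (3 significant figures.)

V_th ≈ 9.37 V

With X open, the divider is unloaded: V_th = 20.3 × 38.9/84.30 = 9.367 V.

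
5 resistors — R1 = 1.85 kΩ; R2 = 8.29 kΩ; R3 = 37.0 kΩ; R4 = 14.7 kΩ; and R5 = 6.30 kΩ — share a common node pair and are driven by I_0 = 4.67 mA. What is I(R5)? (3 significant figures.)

I ≈ 0.810 mA

Total conductance ΣG = 1/1.85 + 1/8.29 + 1/37.0 + 1/14.7 + 1/6.30 = 0.9150 (units of 1/kΩ).
By the current-divider rule, I = I_0 · G_k/ΣG = 4.67 × 0.1735 = 0.8102 mA.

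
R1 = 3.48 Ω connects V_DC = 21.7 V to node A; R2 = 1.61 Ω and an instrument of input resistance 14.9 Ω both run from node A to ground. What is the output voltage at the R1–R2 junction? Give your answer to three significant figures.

V_out ≈ 6.39 V

The load sits in parallel with R2, giving an effective lower resistance R2' = R2·R_L/(R2+R_L) = 1.453 Ω.
Now apply the divider: V_out = 21.7 × 0.2945 = 6.392 V.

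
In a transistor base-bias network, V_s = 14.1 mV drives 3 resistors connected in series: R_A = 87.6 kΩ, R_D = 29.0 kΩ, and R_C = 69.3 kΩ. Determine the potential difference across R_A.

ΣR = 87.6 + 29.0 + 69.3 = 185.9 kΩ.
V = V_s · R/ΣR = 14.1 × 0.4712 = 6.644 mV.

V ≈ 6.64 mV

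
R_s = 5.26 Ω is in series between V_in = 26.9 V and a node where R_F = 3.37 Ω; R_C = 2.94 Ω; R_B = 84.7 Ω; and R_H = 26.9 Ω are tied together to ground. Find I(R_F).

Combine the parallel branches: R_p = (1/3.37 + 1/2.94 + 1/84.7 + 1/26.9)⁻¹ = 1.458 Ω.
V_A by voltage divider: V_A = 26.9 × 1.458/(5.26 + 1.458) = 5.838 V.
Branch current I = V_A/R_F = 5.838/3.37 = 1.732 A.
(Equivalently: I_total = 4.004 A, then current-divider fraction G_k/ΣG = 0.4327.)

I ≈ 1.73 A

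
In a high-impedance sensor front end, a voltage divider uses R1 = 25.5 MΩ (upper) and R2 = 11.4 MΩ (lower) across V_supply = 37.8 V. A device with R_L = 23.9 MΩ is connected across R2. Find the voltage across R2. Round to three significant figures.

The load sits in parallel with R2, giving an effective lower resistance R2' = R2·R_L/(R2+R_L) = 7.718 MΩ.
Now apply the divider: V_out = 37.8 × 0.2324 = 8.783 V.

V_out ≈ 8.78 V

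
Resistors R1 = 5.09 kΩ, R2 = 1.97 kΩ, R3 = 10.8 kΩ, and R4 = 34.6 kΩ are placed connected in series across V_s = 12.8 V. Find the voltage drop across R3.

V ≈ 2.64 V

ΣR = 5.09 + 1.97 + 10.8 + 34.6 = 52.46 kΩ.
V = V_s · R/ΣR = 12.8 × 0.2059 = 2.635 V.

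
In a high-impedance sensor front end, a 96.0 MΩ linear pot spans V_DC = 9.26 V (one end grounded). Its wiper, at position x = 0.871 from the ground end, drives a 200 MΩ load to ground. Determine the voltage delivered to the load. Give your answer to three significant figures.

V_out ≈ 7.65 V

Lower segment x·R_p = 83.62 MΩ; upper segment (1−x)·R_p = 12.38 MΩ.
(x·R_p) ‖ R_L = 58.96 MΩ.
Loaded-divider output: V_out = 9.26 × 0.8264 = 7.653 V.
(Unloaded: V_out = x·V_DC = 8.07 V.)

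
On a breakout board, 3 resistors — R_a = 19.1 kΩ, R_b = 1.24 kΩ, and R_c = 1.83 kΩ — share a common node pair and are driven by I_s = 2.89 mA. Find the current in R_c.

ΣG = 1/19.1 + 1/1.24 + 1/1.83 = 1.405.
R_c takes the fraction G_k/ΣG = 0.5464/1.405 = 0.3889, so I = 2.89 × 0.3889 = 1.124 mA.

I ≈ 1.12 mA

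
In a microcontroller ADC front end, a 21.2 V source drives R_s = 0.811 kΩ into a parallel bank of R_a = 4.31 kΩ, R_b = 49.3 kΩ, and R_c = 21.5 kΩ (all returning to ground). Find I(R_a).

I ≈ 3.96 mA

Equivalent of the parallel group: R_p = 3.347 kΩ.
V_A by voltage divider: V_A = 21.2 × 3.347/(0.811 + 3.347) = 17.06 V.
I(R_a) = V_A / R_a = 17.06/4.31 = 3.959 mA.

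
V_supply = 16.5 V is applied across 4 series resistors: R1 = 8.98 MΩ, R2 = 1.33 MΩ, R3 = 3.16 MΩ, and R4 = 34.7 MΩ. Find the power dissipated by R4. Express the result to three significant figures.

Series current I = V_supply/ΣR = 16.5/48.17 = 0.3425 µA.
P = I²R = 0.1173 × 34.7 = 4.071 µW.

P ≈ 4.07 µW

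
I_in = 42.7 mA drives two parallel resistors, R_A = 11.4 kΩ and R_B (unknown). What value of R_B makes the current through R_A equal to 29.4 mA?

R_B ≈ 25.2 kΩ

The fraction through R_A equals R_B/(R_A+R_B).
29.4/42.7 = R_B/(R_A + R_B) → R_B = R_A · (0.6885)/(1 − 0.6885) = 11.4 × 2.211 = 25.20 kΩ.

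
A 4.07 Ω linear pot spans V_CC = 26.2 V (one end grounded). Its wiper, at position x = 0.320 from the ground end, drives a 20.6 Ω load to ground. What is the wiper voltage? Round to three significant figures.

The pot divides into 2.768 Ω above the wiper and 1.302 Ω below.
Lower segment in parallel with the load: 1.302 ‖ 20.6 = 1.225 Ω.
V_out = 26.2 × 1.225/(2.768 + 1.225) = 8.038 V.

V_out ≈ 8.04 V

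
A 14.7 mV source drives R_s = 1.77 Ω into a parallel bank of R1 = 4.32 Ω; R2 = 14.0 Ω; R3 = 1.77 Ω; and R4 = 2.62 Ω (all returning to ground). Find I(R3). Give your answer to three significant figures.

I ≈ 2.59 mA

Equivalent of the parallel group: R_p = 0.8003 Ω.
V_A = 14.7 × 0.8003/2.570 = 4.577 mV.
Branch current I = V_A/R3 = 4.577/1.77 = 2.586 mA.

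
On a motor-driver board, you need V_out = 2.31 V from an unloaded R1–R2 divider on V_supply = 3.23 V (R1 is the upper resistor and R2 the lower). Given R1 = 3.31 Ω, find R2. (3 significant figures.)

R2 ≈ 8.31 Ω

The divider ratio is R2/(R1+R2) = 2.31/3.23 = 0.7152.
So R2 = R1 · V_out/(V_supply − V_out) = 3.31 × 2.31/(3.23 − 2.31) = 3.31 × 2.511 = 8.311 Ω.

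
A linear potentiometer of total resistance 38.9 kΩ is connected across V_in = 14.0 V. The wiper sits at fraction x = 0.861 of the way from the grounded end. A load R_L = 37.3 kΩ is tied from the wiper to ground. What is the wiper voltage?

Split the track: R_lower = x·R_p = 33.49 kΩ, R_upper = (1−x)·R_p = 5.407 kΩ.
R_L loads the lower segment: effective lower R = 17.65 kΩ.
Loaded-divider output: V_out = 14.0 × 0.7655 = 10.72 V.
(Unloaded: V_out = x·V_in = 12.1 V.)

V_out ≈ 10.7 V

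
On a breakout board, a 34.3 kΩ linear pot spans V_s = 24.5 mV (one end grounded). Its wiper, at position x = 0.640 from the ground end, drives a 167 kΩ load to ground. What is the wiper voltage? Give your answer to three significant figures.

V_out ≈ 15.0 mV

The pot divides into 12.35 kΩ above the wiper and 21.95 kΩ below.
Lower segment in parallel with the load: 21.95 ‖ 167 = 19.40 kΩ.
Then V_out = V_s · 19.40/(12.35 + 19.40) = 14.97 mV.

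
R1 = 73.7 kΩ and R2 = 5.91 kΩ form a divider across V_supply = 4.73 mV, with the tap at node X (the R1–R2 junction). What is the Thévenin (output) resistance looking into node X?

Zeroing V_supply shorts the top of R1 to ground, so R_th = R1 ‖ R2 = 5.471 kΩ.

R_th ≈ 5.47 kΩ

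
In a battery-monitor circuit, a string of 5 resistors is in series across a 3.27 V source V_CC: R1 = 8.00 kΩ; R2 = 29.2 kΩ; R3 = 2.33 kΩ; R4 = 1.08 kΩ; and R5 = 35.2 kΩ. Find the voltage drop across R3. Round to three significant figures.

Series total: ΣR = 8.00 + 29.2 + 2.33 + 1.08 + 35.2 = 75.81 kΩ.
Voltage divider: V = V_CC · (2.330 / 75.81) = 3.27 × 0.03073 = 0.1005 V.

V ≈ 0.101 V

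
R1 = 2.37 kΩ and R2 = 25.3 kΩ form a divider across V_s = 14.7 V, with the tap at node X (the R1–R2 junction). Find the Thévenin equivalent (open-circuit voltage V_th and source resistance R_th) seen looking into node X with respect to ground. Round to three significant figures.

V_th ≈ 13.4 V, R_th ≈ 2.17 kΩ

With X open, the divider is unloaded: V_th = 14.7 × 25.3/27.67 = 13.44 V.
Looking into X with the source shorted: R_th = R1·R2/(R1+R2) = 2.370 × 25.3/27.67 = 2.167 kΩ.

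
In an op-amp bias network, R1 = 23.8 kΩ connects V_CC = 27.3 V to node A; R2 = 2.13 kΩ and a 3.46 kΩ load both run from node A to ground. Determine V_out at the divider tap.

V_out ≈ 1.43 V

First combine the lower leg with the load: R2 ‖ R_L = 1.318 kΩ.
Then V_out = V_CC · R2'/(R1 + R2') = 27.3 × 1.318/25.12 = 1.433 V.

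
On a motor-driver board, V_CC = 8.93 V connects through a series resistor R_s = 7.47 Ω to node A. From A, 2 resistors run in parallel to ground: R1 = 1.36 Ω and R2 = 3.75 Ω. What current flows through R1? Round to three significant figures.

I ≈ 0.774 A

Combine the parallel branches: R_p = (1/1.36 + 1/3.75)⁻¹ = 0.9980 Ω.
V_A by voltage divider: V_A = 8.93 × 0.9980/(7.47 + 0.9980) = 1.052 V.
Branch current I = V_A/R1 = 1.052/1.36 = 0.7739 A.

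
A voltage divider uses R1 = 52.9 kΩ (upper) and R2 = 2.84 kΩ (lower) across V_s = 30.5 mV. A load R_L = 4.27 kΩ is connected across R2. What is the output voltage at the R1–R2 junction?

First combine the lower leg with the load: R2 ‖ R_L = 1.706 kΩ.
Then V_out = V_s · R2'/(R1 + R2') = 30.5 × 1.706/54.61 = 0.9527 mV.
(Unloaded it would be 1.55 mV; the load pulls it down.)

V_out ≈ 0.953 mV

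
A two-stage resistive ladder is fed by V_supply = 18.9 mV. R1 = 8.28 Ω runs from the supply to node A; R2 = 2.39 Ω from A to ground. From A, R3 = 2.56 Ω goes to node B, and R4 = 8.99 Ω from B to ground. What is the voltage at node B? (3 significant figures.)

The second stage (R3 + R4 = 11.55 Ω) loads node A in parallel with R2.
Effective lower resistance at A: R2 ‖ 11.55 = 1.980 Ω.
First divider: V_A = V_supply · 1.980/(8.28 + 1.980) = 3.648 mV.
Then the unloaded second divider: V_B = V_A × R4/(R3+R4) = 3.648 × 0.7784 = 2.839 mV.

V_B ≈ 2.84 mV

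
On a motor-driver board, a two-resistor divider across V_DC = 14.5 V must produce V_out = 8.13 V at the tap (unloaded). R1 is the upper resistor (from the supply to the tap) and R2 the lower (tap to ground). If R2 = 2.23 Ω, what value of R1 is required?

V_out/V_DC = R2/(R1+R2) = 0.5607.
R1 = R2·(1/k − 1) = 2.23 × 0.7835 = 1.747 Ω.

R1 ≈ 1.75 Ω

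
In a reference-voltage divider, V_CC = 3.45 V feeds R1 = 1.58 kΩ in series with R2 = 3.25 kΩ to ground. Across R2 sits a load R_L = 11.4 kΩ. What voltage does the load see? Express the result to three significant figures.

V_out ≈ 2.12 V

First combine the lower leg with the load: R2 ‖ R_L = 2.529 kΩ.
Then V_out = V_CC · R2'/(R1 + R2') = 3.45 × 2.529/4.109 = 2.123 V.
(Unloaded it would be 2.32 V; the load pulls it down.)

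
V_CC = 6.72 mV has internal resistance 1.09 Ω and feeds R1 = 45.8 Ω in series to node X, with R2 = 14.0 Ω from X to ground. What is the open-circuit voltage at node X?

R1' = 1.09 + 45.8 = 46.89 Ω (source resistance + R1).
With X open, the divider is unloaded: V_th = 6.72 × 14.0/60.89 = 1.545 mV.

V_th ≈ 1.55 mV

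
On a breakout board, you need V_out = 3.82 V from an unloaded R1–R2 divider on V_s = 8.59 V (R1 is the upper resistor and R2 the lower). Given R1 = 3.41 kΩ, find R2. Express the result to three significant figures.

R2 ≈ 2.73 kΩ

The divider ratio is R2/(R1+R2) = 3.82/8.59 = 0.4447.
So R2 = R1 · V_out/(V_s − V_out) = 3.41 × 3.82/(8.59 − 3.82) = 3.41 × 0.8008 = 2.731 kΩ.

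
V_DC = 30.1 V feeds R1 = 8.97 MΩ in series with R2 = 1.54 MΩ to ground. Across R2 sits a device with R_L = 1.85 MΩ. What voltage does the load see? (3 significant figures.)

The load sits in parallel with R2, giving an effective lower resistance R2' = R2·R_L/(R2+R_L) = 0.8404 MΩ.
Voltage divider with the loaded lower leg: V_out = 30.1 × 0.8404/(8.97 + 0.8404) = 30.1 × 0.08567 = 2.579 V.
(Unloaded it would be 4.41 V; the load pulls it down.)

V_out ≈ 2.58 V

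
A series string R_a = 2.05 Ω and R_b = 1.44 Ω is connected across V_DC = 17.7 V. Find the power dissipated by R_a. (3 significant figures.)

P ≈ 52.7 W

Series current I = V_DC/ΣR = 17.7/3.490 = 5.072 A.
P = I²R = 25.72 × 2.05 = 52.73 W.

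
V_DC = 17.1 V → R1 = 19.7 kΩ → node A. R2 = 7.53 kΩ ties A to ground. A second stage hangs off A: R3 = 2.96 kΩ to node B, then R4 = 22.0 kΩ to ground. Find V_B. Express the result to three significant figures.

Looking into the second stage from A: R3 + R4 = 24.96 kΩ appears in parallel with R2.
Effective lower resistance at A: R2 ‖ 24.96 = 5.785 kΩ.
So V_A = 17.1 × 0.2270 = 3.882 V.
Stage 2 is unloaded, so V_B = V_A · R4/(R3+R4) = 3.882 × 22.0/24.96 = 3.421 V.

V_B ≈ 3.42 V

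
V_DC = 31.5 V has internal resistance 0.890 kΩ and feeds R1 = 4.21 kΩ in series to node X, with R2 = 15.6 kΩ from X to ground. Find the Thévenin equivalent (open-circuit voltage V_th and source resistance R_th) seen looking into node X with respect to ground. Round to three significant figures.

R1' = 0.890 + 4.21 = 5.100 kΩ (source resistance + R1).
Open-circuit (no load on X): V_th = V_DC · R2/(R1' + R2) = 31.5 × 15.6/(5.100 + 15.6) = 23.74 V.
With V_DC suppressed (replaced by a short), R_th = R1' ‖ R2 = (5.100 × 15.6)/(5.100 + 15.6) = 3.843 kΩ.

V_th ≈ 23.7 V, R_th ≈ 3.84 kΩ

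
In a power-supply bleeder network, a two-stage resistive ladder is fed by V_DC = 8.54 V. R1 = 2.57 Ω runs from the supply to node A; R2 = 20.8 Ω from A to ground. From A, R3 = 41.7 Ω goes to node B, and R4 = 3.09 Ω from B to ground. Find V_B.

V_B ≈ 0.499 V

Looking into the second stage from A: R3 + R4 = 44.79 Ω appears in parallel with R2.
Effective lower resistance at A: R2 ‖ 44.79 = 14.20 Ω.
First divider: V_A = V_DC · 14.20/(2.57 + 14.20) = 7.232 V.
Stage 2 is unloaded, so V_B = V_A · R4/(R3+R4) = 7.232 × 3.09/44.79 = 0.4989 V.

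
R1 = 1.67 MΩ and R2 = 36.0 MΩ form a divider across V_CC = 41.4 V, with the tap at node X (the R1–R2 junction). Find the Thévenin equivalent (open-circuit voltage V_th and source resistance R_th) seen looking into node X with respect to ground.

Open-circuit (no load on X): V_th = V_CC · R2/(R1 + R2) = 41.4 × 36.0/(1.670 + 36.0) = 39.56 V.
With V_CC suppressed (replaced by a short), R_th = R1 ‖ R2 = (1.670 × 36.0)/(1.670 + 36.0) = 1.596 MΩ.

V_th ≈ 39.6 V, R_th ≈ 1.60 MΩ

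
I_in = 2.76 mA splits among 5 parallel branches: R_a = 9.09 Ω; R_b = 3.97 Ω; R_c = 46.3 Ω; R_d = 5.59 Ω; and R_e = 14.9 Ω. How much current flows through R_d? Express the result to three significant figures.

I ≈ 0.784 mA

ΣG = 1/9.09 + 1/3.97 + 1/46.3 + 1/5.59 + 1/14.9 = 0.6295.
Current divider: I(R_d) = I_in · G_k/ΣG = 2.76 × (0.1789/0.6295) = 2.76 × 0.2842 = 0.7843 mA.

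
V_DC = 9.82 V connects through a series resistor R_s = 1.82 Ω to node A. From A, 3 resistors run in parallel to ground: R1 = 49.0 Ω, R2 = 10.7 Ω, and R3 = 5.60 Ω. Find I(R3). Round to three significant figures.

I ≈ 1.14 A

Equivalent of the parallel group: R_p = 3.420 Ω.
V_A by voltage divider: V_A = 9.82 × 3.420/(1.82 + 3.420) = 6.409 V.
Branch current I = V_A/R3 = 6.409/5.60 = 1.144 A.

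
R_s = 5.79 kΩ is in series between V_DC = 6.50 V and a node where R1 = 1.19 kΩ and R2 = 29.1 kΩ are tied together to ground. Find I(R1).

I ≈ 0.901 mA

Equivalent of the parallel group: R_p = 1.143 kΩ.
V_A by voltage divider: V_A = 6.50 × 1.143/(5.79 + 1.143) = 1.072 V.
Branch current I = V_A/R1 = 1.072/1.19 = 0.9007 mA.
(Equivalently: I_total = 0.9375 mA, then current-divider fraction G_k/ΣG = 0.9607.)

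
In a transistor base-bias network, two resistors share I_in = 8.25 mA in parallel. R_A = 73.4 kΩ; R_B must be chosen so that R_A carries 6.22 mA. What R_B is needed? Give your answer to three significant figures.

R_B ≈ 225 kΩ

Two-branch current divider: I_A = I_in · R_B/(R_A + R_B).
With f = 0.7539, R_B = R_A · f/(1−f) = 73.4 × 3.064 = 224.9 kΩ.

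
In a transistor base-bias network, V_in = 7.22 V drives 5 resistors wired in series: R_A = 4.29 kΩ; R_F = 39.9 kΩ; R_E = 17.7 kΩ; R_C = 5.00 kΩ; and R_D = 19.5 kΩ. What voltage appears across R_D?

V ≈ 1.63 V

Series total: ΣR = 4.29 + 39.9 + 17.7 + 5.00 + 19.5 = 86.39 kΩ.
By the voltage-divider rule, V = 7.22 × 19.50/86.39 = 1.630 V.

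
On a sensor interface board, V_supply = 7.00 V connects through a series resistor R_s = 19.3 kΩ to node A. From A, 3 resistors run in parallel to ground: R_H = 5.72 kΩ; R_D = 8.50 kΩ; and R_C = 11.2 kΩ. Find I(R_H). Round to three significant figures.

Combine the parallel branches: R_p = (1/5.72 + 1/8.50 + 1/11.2)⁻¹ = 2.619 kΩ.
V_A = 7.00 × 2.619/21.92 = 0.8365 V.
Branch current I = V_A/R_H = 0.8365/5.72 = 0.1462 mA.

I ≈ 0.146 mA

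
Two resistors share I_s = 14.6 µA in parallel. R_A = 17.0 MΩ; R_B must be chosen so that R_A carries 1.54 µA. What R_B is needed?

Two-branch current divider: I_A = I_s · R_B/(R_A + R_B).
1.54/14.6 = R_B/(R_A + R_B) → R_B = R_A · (0.1055)/(1 − 0.1055) = 17.0 × 0.1179 = 2.005 MΩ.

R_B ≈ 2.00 MΩ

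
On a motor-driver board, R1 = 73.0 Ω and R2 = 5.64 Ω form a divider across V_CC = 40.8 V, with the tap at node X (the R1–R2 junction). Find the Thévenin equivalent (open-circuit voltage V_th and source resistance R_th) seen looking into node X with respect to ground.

V_th ≈ 2.93 V, R_th ≈ 5.24 Ω

Open-circuit (no load on X): V_th = V_CC · R2/(R1 + R2) = 40.8 × 5.64/(73.00 + 5.64) = 2.926 V.
With V_CC suppressed (replaced by a short), R_th = R1 ‖ R2 = (73.00 × 5.64)/(73.00 + 5.64) = 5.236 Ω.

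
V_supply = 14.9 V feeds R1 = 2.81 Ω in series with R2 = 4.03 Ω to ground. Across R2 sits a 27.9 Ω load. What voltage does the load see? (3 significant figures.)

V_out ≈ 8.29 V

The load sits in parallel with R2, giving an effective lower resistance R2' = R2·R_L/(R2+R_L) = 3.521 Ω.
Now apply the divider: V_out = 14.9 × 0.5562 = 8.287 V.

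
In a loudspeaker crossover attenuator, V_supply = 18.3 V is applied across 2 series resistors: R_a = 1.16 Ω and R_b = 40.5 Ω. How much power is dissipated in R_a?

ΣR = 41.66 Ω → I = 18.3/41.66 = 0.4393 A.
P = I²R = 0.1930 × 1.16 = 0.2238 W.

P ≈ 0.224 W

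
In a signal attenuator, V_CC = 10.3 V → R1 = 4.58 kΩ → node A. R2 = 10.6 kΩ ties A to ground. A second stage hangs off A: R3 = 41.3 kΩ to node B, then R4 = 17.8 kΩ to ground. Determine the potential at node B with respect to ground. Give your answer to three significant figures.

Looking into the second stage from A: R3 + R4 = 59.10 kΩ appears in parallel with R2.
Effective lower resistance at A: R2 ‖ 59.10 = 8.988 kΩ.
First divider: V_A = V_CC · 8.988/(4.58 + 8.988) = 6.823 V.
Then the unloaded second divider: V_B = V_A × R4/(R3+R4) = 6.823 × 0.3012 = 2.055 V.

V_B ≈ 2.06 V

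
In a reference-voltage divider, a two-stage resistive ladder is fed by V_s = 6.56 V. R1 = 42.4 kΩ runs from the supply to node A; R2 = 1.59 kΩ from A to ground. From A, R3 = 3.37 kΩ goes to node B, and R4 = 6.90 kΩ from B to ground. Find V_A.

V_A ≈ 0.206 V

Looking into the second stage from A: R3 + R4 = 10.27 kΩ appears in parallel with R2.
Effective lower resistance at A: R2 ‖ 10.27 = 1.377 kΩ.
V_A = 6.56 × 1.377/(42.4 + 1.377) = 0.2063 V.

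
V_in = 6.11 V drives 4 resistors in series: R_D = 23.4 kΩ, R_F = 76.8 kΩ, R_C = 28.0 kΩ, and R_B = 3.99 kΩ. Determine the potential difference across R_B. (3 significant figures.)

V ≈ 0.184 V

ΣR = 23.4 + 76.8 + 28.0 + 3.99 = 132.2 kΩ.
By the voltage-divider rule, V = 6.11 × 3.990/132.2 = 0.1844 V.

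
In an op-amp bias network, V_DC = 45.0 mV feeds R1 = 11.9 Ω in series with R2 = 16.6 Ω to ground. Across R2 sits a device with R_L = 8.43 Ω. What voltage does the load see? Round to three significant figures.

R2 ‖ R_L = (16.6 × 8.43)/(16.6 + 8.43) = 5.591 Ω.
Then V_out = V_DC · R2'/(R1 + R2') = 45.0 × 5.591/17.49 = 14.38 mV.
(Unloaded it would be 26.2 mV; the load pulls it down.)

V_out ≈ 14.4 mV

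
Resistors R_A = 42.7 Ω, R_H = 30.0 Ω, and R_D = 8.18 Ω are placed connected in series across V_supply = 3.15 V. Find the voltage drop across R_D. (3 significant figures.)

ΣR = 42.7 + 30.0 + 8.18 = 80.88 Ω.
Voltage divider: V = V_supply · (8.180 / 80.88) = 3.15 × 0.1011 = 0.3186 V.

V ≈ 0.319 V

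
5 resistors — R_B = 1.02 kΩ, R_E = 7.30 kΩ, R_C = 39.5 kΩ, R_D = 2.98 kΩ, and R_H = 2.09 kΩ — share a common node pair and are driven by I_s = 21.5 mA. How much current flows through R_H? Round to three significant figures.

Total conductance ΣG = 1/1.02 + 1/7.30 + 1/39.5 + 1/2.98 + 1/2.09 = 1.957 (units of 1/kΩ).
By the current-divider rule, I = I_s · G_k/ΣG = 21.5 × 0.2445 = 5.257 mA.

I ≈ 5.26 mA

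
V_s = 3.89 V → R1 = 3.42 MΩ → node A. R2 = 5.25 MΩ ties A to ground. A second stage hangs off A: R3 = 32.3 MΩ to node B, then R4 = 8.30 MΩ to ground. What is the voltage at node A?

V_A ≈ 2.24 V

Looking into the second stage from A: R3 + R4 = 40.60 MΩ appears in parallel with R2.
Effective lower resistance at A: R2 ‖ 40.60 = 4.649 MΩ.
First divider: V_A = V_s · 4.649/(3.42 + 4.649) = 2.241 V.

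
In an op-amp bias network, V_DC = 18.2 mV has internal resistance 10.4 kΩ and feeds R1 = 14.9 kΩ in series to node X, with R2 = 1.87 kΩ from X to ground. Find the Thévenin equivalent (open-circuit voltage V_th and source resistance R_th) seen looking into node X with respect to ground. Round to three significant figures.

V_th ≈ 1.25 mV, R_th ≈ 1.74 kΩ

R1' = 10.4 + 14.9 = 25.30 kΩ (source resistance + R1).
V_th is the unloaded tap voltage: V_DC · R2/(R1'+R2) = 18.2 × 0.06883 = 1.253 mV.
Looking into X with the source shorted: R_th = R1'·R2/(R1'+R2) = 25.30 × 1.87/27.17 = 1.741 kΩ.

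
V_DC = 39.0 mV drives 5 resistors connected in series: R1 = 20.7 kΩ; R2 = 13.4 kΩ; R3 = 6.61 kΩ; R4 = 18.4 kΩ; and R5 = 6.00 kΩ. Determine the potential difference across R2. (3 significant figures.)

ΣR = 20.7 + 13.4 + 6.61 + 18.4 + 6.00 = 65.11 kΩ.
By the voltage-divider rule, V = 39.0 × 13.40/65.11 = 8.026 mV.

V ≈ 8.03 mV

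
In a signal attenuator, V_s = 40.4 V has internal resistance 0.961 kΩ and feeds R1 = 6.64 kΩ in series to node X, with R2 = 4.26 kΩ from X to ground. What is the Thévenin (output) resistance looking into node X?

R1' = 0.961 + 6.64 = 7.601 kΩ (source resistance + R1).
With V_s suppressed (replaced by a short), R_th = R1' ‖ R2 = (7.601 × 4.26)/(7.601 + 4.26) = 2.730 kΩ.

R_th ≈ 2.73 kΩ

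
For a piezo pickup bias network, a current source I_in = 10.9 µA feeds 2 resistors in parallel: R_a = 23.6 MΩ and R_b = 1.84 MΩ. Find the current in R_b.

With just two branches, the current splits inversely with resistance.
I(R_b) = 10.9 × 23.6/(23.6 + 1.84) = 10.9 × 0.9277 = 10.11 µA.

I ≈ 10.1 µA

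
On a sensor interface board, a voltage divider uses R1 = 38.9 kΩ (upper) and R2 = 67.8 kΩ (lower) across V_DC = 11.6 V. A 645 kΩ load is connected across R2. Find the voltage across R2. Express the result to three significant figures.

The load sits in parallel with R2, giving an effective lower resistance R2' = R2·R_L/(R2+R_L) = 61.35 kΩ.
Voltage divider with the loaded lower leg: V_out = 11.6 × 61.35/(38.9 + 61.35) = 11.6 × 0.6120 = 7.099 V.
(Unloaded it would be 7.37 V; the load pulls it down.)

V_out ≈ 7.10 V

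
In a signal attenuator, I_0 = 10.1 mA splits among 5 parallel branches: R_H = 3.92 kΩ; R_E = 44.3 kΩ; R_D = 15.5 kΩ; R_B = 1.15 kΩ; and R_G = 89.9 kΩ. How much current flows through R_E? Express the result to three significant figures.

Conductances: ΣG = 1/3.92 + 1/44.3 + 1/15.5 + 1/1.15 + 1/89.9 = 1.223 (1/kΩ).
R_E takes the fraction G_k/ΣG = 0.02257/1.223 = 0.01846, so I = 10.1 × 0.01846 = 0.1864 mA.

I ≈ 0.186 mA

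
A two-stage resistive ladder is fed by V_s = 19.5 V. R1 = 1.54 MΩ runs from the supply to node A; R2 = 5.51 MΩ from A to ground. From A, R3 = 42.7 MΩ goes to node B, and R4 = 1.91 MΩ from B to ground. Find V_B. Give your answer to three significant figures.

Node A sees R2 in parallel with the series input of stage 2, R3 + R4 = 44.61 MΩ.
R2 ‖ (R3+R4) = 4.904 MΩ.
So V_A = 19.5 × 0.7610 = 14.84 V.
V_B = V_A × 0.04282 = 0.6354 V.

V_B ≈ 0.635 V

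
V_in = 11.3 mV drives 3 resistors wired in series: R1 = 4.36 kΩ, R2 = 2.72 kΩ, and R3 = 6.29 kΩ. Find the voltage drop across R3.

V ≈ 5.32 mV

Total series resistance ΣR = 4.36 + 2.72 + 6.29 = 13.37 kΩ.
By the voltage-divider rule, V = 11.3 × 6.290/13.37 = 5.316 mV.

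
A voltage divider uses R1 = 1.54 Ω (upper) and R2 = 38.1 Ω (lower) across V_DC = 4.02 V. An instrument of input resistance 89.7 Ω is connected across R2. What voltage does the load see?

The load sits in parallel with R2, giving an effective lower resistance R2' = R2·R_L/(R2+R_L) = 26.74 Ω.
Voltage divider with the loaded lower leg: V_out = 4.02 × 26.74/(1.54 + 26.74) = 4.02 × 0.9455 = 3.801 V.
(Unloaded it would be 3.86 V; the load pulls it down.)

V_out ≈ 3.80 V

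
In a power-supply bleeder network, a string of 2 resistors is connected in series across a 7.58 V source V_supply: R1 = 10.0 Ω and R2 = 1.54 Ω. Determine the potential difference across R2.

V ≈ 1.01 V

Total series resistance ΣR = 10.0 + 1.54 = 11.54 Ω.
By the voltage-divider rule, V = 7.58 × 1.540/11.54 = 1.012 V.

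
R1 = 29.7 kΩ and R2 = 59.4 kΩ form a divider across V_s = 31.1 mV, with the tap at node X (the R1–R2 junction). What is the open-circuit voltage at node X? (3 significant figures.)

V_th ≈ 20.7 mV

With X open, the divider is unloaded: V_th = 31.1 × 59.4/89.10 = 20.73 mV.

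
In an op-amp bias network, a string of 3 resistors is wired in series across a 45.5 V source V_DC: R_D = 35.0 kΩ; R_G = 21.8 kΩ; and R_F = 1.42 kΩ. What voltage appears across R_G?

V ≈ 17.0 V

ΣR = 35.0 + 21.8 + 1.42 = 58.22 kΩ.
Voltage divider: V = V_DC · (21.80 / 58.22) = 45.5 × 0.3744 = 17.04 V.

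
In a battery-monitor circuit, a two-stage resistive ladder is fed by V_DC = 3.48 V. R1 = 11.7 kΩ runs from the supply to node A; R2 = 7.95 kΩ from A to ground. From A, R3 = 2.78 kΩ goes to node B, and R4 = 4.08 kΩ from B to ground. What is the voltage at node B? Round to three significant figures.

Node A sees R2 in parallel with the series input of stage 2, R3 + R4 = 6.860 kΩ.
R2 ‖ (R3+R4) = 3.682 kΩ.
So V_A = 3.48 × 0.2394 = 0.8331 V.
V_B = V_A × 0.5948 = 0.4955 V.

V_B ≈ 0.495 V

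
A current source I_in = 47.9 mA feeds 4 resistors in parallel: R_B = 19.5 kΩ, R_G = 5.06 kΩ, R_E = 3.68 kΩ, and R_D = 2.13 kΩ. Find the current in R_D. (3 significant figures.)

I ≈ 22.7 mA

ΣG = 1/19.5 + 1/5.06 + 1/3.68 + 1/2.13 = 0.9901.
By the current-divider rule, I = I_in · G_k/ΣG = 47.9 × 0.4742 = 22.71 mA.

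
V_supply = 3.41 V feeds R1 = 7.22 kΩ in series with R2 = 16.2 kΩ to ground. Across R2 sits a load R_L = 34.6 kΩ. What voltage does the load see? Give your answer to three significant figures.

First combine the lower leg with the load: R2 ‖ R_L = 11.03 kΩ.
Now apply the divider: V_out = 3.41 × 0.6045 = 2.061 V.

V_out ≈ 2.06 V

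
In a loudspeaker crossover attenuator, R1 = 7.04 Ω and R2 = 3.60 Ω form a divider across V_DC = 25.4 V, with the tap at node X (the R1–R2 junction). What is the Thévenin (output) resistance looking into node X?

Looking into X with the source shorted: R_th = R1·R2/(R1+R2) = 7.040 × 3.60/10.64 = 2.382 Ω.

R_th ≈ 2.38 Ω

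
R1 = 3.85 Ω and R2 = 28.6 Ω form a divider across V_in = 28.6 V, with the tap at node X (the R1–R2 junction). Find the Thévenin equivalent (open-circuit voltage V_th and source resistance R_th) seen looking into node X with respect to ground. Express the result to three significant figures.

V_th ≈ 25.2 V, R_th ≈ 3.39 Ω

V_th is the unloaded tap voltage: V_in · R2/(R1+R2) = 28.6 × 0.8814 = 25.21 V.
With V_in suppressed (replaced by a short), R_th = R1 ‖ R2 = (3.850 × 28.6)/(3.850 + 28.6) = 3.393 Ω.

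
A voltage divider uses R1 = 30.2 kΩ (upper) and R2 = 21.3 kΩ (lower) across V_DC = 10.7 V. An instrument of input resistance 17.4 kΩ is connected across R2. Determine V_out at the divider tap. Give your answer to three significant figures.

V_out ≈ 2.58 V

First combine the lower leg with the load: R2 ‖ R_L = 9.577 kΩ.
Voltage divider with the loaded lower leg: V_out = 10.7 × 9.577/(30.2 + 9.577) = 10.7 × 0.2408 = 2.576 V.
(Unloaded it would be 4.43 V; the load pulls it down.)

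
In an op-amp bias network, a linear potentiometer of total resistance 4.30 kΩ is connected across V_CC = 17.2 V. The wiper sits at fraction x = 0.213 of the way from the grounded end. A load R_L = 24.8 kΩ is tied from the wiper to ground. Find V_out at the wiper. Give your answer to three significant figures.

V_out ≈ 3.56 V

Lower segment x·R_p = 0.9159 kΩ; upper segment (1−x)·R_p = 3.384 kΩ.
(x·R_p) ‖ R_L = 0.8833 kΩ.
Then V_out = V_CC · 0.8833/(3.384 + 0.8833) = 3.560 V.
(Unloaded: V_out = x·V_CC = 3.66 V.)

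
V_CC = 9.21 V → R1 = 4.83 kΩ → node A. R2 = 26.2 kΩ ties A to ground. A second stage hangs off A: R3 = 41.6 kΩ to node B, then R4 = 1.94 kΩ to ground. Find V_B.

V_B ≈ 0.317 V

Node A sees R2 in parallel with the series input of stage 2, R3 + R4 = 43.54 kΩ.
R2 ‖ (R3+R4) = 16.36 kΩ.
So V_A = 9.21 × 0.7720 = 7.110 V.
Then the unloaded second divider: V_B = V_A × R4/(R3+R4) = 7.110 × 0.04456 = 0.3168 V.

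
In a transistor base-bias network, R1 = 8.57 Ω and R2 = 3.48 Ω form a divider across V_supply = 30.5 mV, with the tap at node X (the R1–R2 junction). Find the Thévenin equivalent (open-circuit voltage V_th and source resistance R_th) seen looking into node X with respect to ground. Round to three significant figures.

With X open, the divider is unloaded: V_th = 30.5 × 3.48/12.05 = 8.808 mV.
Zeroing V_supply shorts the top of R1 to ground, so R_th = R1 ‖ R2 = 2.475 Ω.

V_th ≈ 8.81 mV, R_th ≈ 2.47 Ω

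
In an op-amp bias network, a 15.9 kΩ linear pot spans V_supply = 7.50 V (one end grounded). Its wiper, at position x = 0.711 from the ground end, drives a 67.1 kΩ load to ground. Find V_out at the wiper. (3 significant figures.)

V_out ≈ 5.08 V

Lower segment x·R_p = 11.30 kΩ; upper segment (1−x)·R_p = 4.595 kΩ.
Lower segment in parallel with the load: 11.30 ‖ 67.1 = 9.675 kΩ.
Then V_out = V_supply · 9.675/(4.595 + 9.675) = 5.085 V.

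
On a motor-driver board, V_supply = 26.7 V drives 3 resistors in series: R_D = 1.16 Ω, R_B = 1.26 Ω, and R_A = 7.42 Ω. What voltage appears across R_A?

V ≈ 20.1 V

Series total: ΣR = 1.16 + 1.26 + 7.42 = 9.840 Ω.
V = V_supply · R/ΣR = 26.7 × 0.7541 = 20.13 V.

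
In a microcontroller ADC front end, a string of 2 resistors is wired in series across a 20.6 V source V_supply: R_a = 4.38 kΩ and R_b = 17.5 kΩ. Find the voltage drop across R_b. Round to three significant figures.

V ≈ 16.5 V

Total series resistance ΣR = 4.38 + 17.5 = 21.88 kΩ.
V = V_supply · R/ΣR = 20.6 × 0.7998 = 16.48 V.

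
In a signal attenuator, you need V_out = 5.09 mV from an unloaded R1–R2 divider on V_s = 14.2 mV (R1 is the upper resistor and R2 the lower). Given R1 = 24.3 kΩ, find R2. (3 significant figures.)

The divider ratio is R2/(R1+R2) = 5.09/14.2 = 0.3585.
R2 = R1 · 0.3585/(1 − 0.3585) = 13.58 kΩ.

R2 ≈ 13.6 kΩ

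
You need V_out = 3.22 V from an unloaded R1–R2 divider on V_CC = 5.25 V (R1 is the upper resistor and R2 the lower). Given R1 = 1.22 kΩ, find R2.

Required fraction k = V_out/V_CC = 0.6133.
Rearranging, R2 = R1·k/(1−k) = 1.22 × 1.586 = 1.935 kΩ.

R2 ≈ 1.94 kΩ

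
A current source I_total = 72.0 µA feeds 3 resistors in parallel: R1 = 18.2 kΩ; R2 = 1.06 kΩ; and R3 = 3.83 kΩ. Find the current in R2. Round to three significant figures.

I ≈ 53.9 µA

Total conductance ΣG = 1/18.2 + 1/1.06 + 1/3.83 = 1.259 (units of 1/kΩ).
R2 takes the fraction G_k/ΣG = 0.9434/1.259 = 0.7491, so I = 72.0 × 0.7491 = 53.93 µA.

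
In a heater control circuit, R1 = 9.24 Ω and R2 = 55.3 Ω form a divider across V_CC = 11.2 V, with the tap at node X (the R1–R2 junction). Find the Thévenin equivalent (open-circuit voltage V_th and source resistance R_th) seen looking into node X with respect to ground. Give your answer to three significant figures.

V_th ≈ 9.60 V, R_th ≈ 7.92 Ω

With X open, the divider is unloaded: V_th = 11.2 × 55.3/64.54 = 9.597 V.
Looking into X with the source shorted: R_th = R1·R2/(R1+R2) = 9.240 × 55.3/64.54 = 7.917 Ω.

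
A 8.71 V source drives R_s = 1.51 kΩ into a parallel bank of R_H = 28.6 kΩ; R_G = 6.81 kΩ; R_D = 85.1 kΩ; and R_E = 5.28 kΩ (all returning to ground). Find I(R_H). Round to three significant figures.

I ≈ 0.193 mA

Equivalent of the parallel group: R_p = 2.611 kΩ.
V_A by voltage divider: V_A = 8.71 × 2.611/(1.51 + 2.611) = 5.519 V.
Branch current I = V_A/R_H = 5.519/28.6 = 0.1930 mA.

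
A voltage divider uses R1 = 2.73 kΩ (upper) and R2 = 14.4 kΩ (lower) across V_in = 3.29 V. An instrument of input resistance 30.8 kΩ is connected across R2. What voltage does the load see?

V_out ≈ 2.57 V

R2 ‖ R_L = (14.4 × 30.8)/(14.4 + 30.8) = 9.812 kΩ.
Then V_out = V_in · R2'/(R1 + R2') = 3.29 × 9.812/12.54 = 2.574 V.
(Unloaded it would be 2.77 V; the load pulls it down.)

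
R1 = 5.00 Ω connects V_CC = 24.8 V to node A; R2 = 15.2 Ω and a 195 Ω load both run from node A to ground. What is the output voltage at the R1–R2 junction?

First combine the lower leg with the load: R2 ‖ R_L = 14.10 Ω.
Then V_out = V_CC · R2'/(R1 + R2') = 24.8 × 14.10/19.10 = 18.31 V.

V_out ≈ 18.3 V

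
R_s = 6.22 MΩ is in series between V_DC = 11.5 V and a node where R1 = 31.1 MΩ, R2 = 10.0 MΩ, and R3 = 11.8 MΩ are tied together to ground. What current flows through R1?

I ≈ 0.157 µA

Equivalent of the parallel group: R_p = 4.610 MΩ.
V_A = 11.5 × 4.610/10.83 = 4.895 V.
I(R1) = V_A / R1 = 4.895/31.1 = 0.1574 µA.
(Equivalently: I_total = 1.062 µA, then current-divider fraction G_k/ΣG = 0.1482.)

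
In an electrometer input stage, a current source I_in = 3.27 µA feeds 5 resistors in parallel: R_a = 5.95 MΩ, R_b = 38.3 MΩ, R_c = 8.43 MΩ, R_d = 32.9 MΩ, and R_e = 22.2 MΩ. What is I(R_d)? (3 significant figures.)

I ≈ 0.256 µA

ΣG = 1/5.95 + 1/38.3 + 1/8.43 + 1/32.9 + 1/22.2 = 0.3882.
R_d takes the fraction G_k/ΣG = 0.03040/0.3882 = 0.07829, so I = 3.27 × 0.07829 = 0.2560 µA.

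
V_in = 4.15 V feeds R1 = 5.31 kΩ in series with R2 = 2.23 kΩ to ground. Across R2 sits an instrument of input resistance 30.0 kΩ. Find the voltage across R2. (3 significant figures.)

V_out ≈ 1.17 V

First combine the lower leg with the load: R2 ‖ R_L = 2.076 kΩ.
Voltage divider with the loaded lower leg: V_out = 4.15 × 2.076/(5.31 + 2.076) = 4.15 × 0.2810 = 1.166 V.
(Unloaded it would be 1.23 V; the load pulls it down.)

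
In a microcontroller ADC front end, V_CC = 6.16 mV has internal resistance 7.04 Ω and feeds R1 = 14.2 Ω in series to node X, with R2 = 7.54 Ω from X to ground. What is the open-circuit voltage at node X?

V_th ≈ 1.61 mV

R1' = 7.04 + 14.2 = 21.24 Ω (source resistance + R1).
Open-circuit (no load on X): V_th = V_CC · R2/(R1' + R2) = 6.16 × 7.54/(21.24 + 7.54) = 1.614 mV.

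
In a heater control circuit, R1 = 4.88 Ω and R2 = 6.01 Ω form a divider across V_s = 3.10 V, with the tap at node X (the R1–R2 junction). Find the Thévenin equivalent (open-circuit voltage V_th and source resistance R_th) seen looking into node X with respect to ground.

With X open, the divider is unloaded: V_th = 3.10 × 6.01/10.89 = 1.711 V.
With V_s suppressed (replaced by a short), R_th = R1 ‖ R2 = (4.880 × 6.01)/(4.880 + 6.01) = 2.693 Ω.

V_th ≈ 1.71 V, R_th ≈ 2.69 Ω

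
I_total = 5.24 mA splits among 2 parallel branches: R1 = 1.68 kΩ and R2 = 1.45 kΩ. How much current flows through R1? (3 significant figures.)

For two parallel branches, I_k = I_total · (other R)/(sum of R).
So I = 5.24 × 1.45/3.130 = 2.427 mA.

I ≈ 2.43 mA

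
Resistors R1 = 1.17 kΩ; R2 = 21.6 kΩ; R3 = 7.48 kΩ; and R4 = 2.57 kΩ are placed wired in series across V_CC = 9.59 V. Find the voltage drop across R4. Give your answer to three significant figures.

V ≈ 0.751 V

Series total: ΣR = 1.17 + 21.6 + 7.48 + 2.57 = 32.82 kΩ.
Voltage divider: V = V_CC · (2.570 / 32.82) = 9.59 × 0.07831 = 0.7510 V.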